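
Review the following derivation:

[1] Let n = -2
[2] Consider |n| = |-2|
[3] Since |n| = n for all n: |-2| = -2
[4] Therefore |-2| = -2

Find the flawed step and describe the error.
Step 3: Since |n| = n for all n: |-2| = -2

Step 3 incorrectly states that |n| = n for all n. The correct definition is |n| = n when n >= 0, and |n| = -n when n < 0. Since -2 < 0, we have |-2| = -(-2) = 2, not -2.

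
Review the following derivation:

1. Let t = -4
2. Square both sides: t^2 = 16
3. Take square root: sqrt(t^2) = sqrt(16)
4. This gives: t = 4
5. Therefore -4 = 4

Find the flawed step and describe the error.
Step 4: This gives: t = 4

Step 4 incorrectly states that sqrt(t^2) = t. The correct identity is sqrt(t^2) = |t|. Since t = -4 < 0, we have sqrt(t^2) = |-4| = 4, not t = -4.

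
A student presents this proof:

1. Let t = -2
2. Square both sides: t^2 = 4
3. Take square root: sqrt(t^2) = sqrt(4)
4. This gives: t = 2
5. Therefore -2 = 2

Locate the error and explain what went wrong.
Step 4: This gives: t = 2

Step 4 incorrectly states that sqrt(t^2) = t. The correct identity is sqrt(t^2) = |t|. Since t = -2 < 0, we have sqrt(t^2) = |-2| = 2, not t = -2.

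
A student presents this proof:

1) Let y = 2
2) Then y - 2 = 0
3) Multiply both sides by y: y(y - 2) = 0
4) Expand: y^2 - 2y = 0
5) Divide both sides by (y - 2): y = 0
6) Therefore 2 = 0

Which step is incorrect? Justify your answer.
Step 5: Divide both sides by (y - 2): y = 0

Step 5 divides both sides by (y - 2). However, since y = 2, we have (y - 2) = 0. Division by zero is undefined, making this step invalid.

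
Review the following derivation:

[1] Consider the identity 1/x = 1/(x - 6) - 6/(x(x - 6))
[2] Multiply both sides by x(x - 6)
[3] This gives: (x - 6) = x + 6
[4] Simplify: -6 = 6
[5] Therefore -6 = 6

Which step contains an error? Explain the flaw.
Step 3: This gives: (x - 6) = x + 6

Step 3 makes a sign error when clearing denominators. Multiplying -6/(x(x - 6)) by x(x - 6) gives -6, not +6. The correct result is (x - 6) = x - 6, which is trivially true, not (x - 6) = x + 6. (Step 1 is a valid identity: 1/(x - 6) - 6/(x(x - 6)) = (x - 6)/(x(x - 6)) = 1/x.)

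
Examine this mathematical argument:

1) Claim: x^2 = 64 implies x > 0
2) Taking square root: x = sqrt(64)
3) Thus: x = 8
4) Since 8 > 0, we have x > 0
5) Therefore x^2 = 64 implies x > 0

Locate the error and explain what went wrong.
Step 2: Taking square root: x = sqrt(64)

Step 2 takes the square root and assumes the positive root only. The equation x^2 = 64 actually has two solutions: x = 8 and x = -8. The proof silently assumes x > 0 without justification, then uses this assumption to conclude x > 0, which is circular. The counterexample x = -8 shows the claim is false.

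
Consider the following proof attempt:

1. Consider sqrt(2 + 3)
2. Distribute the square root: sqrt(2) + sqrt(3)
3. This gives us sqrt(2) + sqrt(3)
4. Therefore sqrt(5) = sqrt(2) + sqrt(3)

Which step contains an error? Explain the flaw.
Step 2: Distribute the square root: sqrt(2) + sqrt(3)

Step 2 incorrectly 'distributes' the square root over addition. The square root function does not distribute: sqrt(a + b) ≠ sqrt(a) + sqrt(b). In fact, sqrt(2 + 3) = sqrt(5) ≈ 2.2361, while sqrt(2) + sqrt(3) ≈ 3.1463.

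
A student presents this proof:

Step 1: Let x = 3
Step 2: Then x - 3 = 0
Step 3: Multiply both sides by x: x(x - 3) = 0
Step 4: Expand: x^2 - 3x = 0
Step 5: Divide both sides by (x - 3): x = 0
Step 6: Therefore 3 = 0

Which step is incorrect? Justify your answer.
Step 5: Divide both sides by (x - 3): x = 0

Step 5 divides both sides by (x - 3). However, since x = 3, we have (x - 3) = 0. Division by zero is undefined, making this step invalid.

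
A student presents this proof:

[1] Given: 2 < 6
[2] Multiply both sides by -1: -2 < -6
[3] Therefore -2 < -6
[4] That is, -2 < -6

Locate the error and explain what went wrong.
Step 2: Multiply both sides by -1: -2 < -6

Step 2 multiplies both sides by -1 but fails to reverse the inequality sign. When multiplying (or dividing) an inequality by a negative number, the direction must be reversed. Since 2 < 6, we should get -2 > -6, i.e., -2 > -6.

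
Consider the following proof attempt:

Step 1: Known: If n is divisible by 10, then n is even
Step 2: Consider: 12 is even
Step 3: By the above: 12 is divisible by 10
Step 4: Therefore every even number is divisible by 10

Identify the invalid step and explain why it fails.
Step 3: By the above: 12 is divisible by 10

Step 3 commits the fallacy of affirming the consequent. The known fact 'divisible by 10 → even' does NOT imply 'even → divisible by 10'. That would be the converse, which is false. For example, 12 is even but 12 ÷ 10 = 1.20, which is not an integer.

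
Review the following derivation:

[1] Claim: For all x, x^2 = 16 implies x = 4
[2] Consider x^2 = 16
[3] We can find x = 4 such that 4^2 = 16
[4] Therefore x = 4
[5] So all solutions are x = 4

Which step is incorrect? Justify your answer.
Step 4: Therefore x = 4

Step 4 incorrectly concludes that x = 4 is the only solution. The proof shows that x = 4 is A solution (existence), but does not show it is the ONLY solution (uniqueness). In fact, x = -4 is also a solution since (-4)^2 = 16. Finding one solution doesn't prove there are no others.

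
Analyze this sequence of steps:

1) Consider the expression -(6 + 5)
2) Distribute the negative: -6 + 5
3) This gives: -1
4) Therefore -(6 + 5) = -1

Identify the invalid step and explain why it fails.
Step 2: Distribute the negative: -6 + 5

Step 2 incorrectly distributes the negative sign. The correct distribution is -(6 + 5) = -6 - 5 = -11. The negative must be applied to both terms, not just the first. The error treats -(6 + 5) as -6 + 5, which equals -1 instead of -11.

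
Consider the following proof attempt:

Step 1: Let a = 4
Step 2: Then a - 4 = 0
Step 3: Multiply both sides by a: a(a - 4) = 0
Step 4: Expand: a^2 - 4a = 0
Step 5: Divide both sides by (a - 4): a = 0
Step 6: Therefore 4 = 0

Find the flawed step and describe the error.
Step 5: Divide both sides by (a - 4): a = 0

Step 5 divides both sides by (a - 4). However, since a = 4, we have (a - 4) = 0. Division by zero is undefined, making this step invalid.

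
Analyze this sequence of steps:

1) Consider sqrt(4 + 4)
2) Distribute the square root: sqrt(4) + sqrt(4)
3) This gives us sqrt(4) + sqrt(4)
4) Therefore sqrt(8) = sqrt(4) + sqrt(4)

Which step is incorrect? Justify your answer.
Step 2: Distribute the square root: sqrt(4) + sqrt(4)

Step 2 incorrectly 'distributes' the square root over addition. The square root function does not distribute: sqrt(a + b) ≠ sqrt(a) + sqrt(b). In fact, sqrt(4 + 4) = sqrt(8) ≈ 2.8284, while sqrt(4) + sqrt(4) ≈ 4.0000.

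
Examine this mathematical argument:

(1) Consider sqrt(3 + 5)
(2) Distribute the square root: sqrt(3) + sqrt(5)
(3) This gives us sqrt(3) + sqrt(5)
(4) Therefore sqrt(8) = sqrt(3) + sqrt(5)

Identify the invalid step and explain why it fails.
Step 2: Distribute the square root: sqrt(3) + sqrt(5)

Step 2 incorrectly 'distributes' the square root over addition. The square root function does not distribute: sqrt(a + b) ≠ sqrt(a) + sqrt(b). In fact, sqrt(3 + 5) = sqrt(8) ≈ 2.8284, while sqrt(3) + sqrt(5) ≈ 3.9681.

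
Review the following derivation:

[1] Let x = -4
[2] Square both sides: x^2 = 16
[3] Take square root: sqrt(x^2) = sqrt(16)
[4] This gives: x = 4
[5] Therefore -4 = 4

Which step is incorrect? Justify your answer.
Step 4: This gives: x = 4

Step 4 incorrectly states that sqrt(x^2) = x. The correct identity is sqrt(x^2) = |x|. Since x = -4 < 0, we have sqrt(x^2) = |-4| = 4, not x = -4.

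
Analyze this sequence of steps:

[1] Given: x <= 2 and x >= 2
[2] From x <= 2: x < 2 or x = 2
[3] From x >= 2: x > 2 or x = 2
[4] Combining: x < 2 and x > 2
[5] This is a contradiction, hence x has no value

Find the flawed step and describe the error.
Step 4: Combining: x < 2 and x > 2

Step 4 incorrectly combines the conditions. From x <= 2 and x >= 2, the intersection is x = 2. The error treats the 'or' cases as 'and' requirements. The correct conclusion is that x = 2 is the unique solution, not that no solution exists.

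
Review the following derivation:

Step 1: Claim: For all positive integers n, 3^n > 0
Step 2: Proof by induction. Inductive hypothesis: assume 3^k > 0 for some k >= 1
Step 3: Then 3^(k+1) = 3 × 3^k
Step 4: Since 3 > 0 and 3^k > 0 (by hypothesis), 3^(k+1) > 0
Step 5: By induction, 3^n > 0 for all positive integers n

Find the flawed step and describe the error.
Step 5: By induction, 3^n > 0 for all positive integers n

Step 5 concludes the proof by induction, but no base case was ever established. A valid induction proof requires: (1) a base case proving 3^1 > 0, and (2) an inductive step showing IF 3^k > 0 THEN 3^(k+1) > 0. Steps 2-4 correctly establish the inductive step, but without the base case the conclusion in step 5 does not follow.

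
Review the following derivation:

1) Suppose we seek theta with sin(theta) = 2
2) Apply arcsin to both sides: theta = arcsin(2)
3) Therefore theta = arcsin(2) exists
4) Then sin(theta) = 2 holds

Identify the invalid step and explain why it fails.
Step 2: Apply arcsin to both sides: theta = arcsin(2)

Step 2 applies arcsin to 2. However, arcsin(x) is only defined for x in [-1, 1] because sin(theta) can only produce values in that range. Since |2| > 1, arcsin(2) is undefined. There is no angle whose sine equals 2.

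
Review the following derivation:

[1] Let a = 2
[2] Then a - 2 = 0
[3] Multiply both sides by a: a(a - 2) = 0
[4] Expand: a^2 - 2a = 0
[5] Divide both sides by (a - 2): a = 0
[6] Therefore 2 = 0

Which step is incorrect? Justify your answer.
Step 5: Divide both sides by (a - 2): a = 0

Step 5 divides both sides by (a - 2). However, since a = 2, we have (a - 2) = 0. Division by zero is undefined, making this step invalid.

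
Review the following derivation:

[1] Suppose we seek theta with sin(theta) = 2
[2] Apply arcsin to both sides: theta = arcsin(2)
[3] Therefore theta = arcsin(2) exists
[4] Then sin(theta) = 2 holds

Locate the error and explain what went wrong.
Step 2: Apply arcsin to both sides: theta = arcsin(2)

Step 2 applies arcsin to 2. However, arcsin(x) is only defined for x in [-1, 1] because sin(theta) can only produce values in that range. Since |2| > 1, arcsin(2) is undefined. There is no angle whose sine equals 2.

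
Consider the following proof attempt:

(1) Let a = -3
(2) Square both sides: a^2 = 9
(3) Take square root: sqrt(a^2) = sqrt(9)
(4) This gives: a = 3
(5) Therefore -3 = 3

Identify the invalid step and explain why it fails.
Step 4: This gives: a = 3

Step 4 incorrectly states that sqrt(a^2) = a. The correct identity is sqrt(a^2) = |a|. Since a = -3 < 0, we have sqrt(a^2) = |-3| = 3, not a = -3.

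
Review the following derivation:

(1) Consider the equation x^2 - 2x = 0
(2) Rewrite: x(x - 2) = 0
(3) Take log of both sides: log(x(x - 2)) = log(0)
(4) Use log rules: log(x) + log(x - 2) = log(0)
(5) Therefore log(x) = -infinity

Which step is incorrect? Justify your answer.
Step 3: Take log of both sides: log(x(x - 2)) = log(0)

Step 3 takes the logarithm of both sides, resulting in log(0) on the right side. The logarithm is only defined for positive numbers; log(0) is undefined (approaches negative infinity). This operation is invalid.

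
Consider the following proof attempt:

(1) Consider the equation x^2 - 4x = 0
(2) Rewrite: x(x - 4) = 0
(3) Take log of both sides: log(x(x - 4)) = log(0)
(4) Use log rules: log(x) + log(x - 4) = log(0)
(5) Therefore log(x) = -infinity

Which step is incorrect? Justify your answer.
Step 3: Take log of both sides: log(x(x - 4)) = log(0)

Step 3 takes the logarithm of both sides, resulting in log(0) on the right side. The logarithm is only defined for positive numbers; log(0) is undefined (approaches negative infinity). This operation is invalid.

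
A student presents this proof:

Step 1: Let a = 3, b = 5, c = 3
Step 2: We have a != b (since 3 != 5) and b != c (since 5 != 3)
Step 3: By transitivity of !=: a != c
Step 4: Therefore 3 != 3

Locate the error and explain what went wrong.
Step 3: By transitivity of !=: a != c

Step 3 incorrectly applies transitivity to the '!=' relation. Transitivity states: if a R b and b R c, then a R c. However, '!=' is not transitive. Counterexample: 3 != 5 and 5 != 3, but 3 = 3 (both equal 3). Transitivity holds for relations like <, <=, =, but not for !=.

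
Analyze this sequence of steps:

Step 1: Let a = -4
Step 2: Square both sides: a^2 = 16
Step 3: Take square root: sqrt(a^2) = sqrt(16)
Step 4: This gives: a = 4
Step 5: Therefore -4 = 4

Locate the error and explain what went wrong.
Step 4: This gives: a = 4

Step 4 incorrectly states that sqrt(a^2) = a. The correct identity is sqrt(a^2) = |a|. Since a = -4 < 0, we have sqrt(a^2) = |-4| = 4, not a = -4.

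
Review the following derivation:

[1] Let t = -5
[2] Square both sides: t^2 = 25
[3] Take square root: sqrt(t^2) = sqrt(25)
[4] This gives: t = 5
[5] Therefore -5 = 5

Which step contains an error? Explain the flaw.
Step 4: This gives: t = 5

Step 4 incorrectly states that sqrt(t^2) = t. The correct identity is sqrt(t^2) = |t|. Since t = -5 < 0, we have sqrt(t^2) = |-5| = 5, not t = -5.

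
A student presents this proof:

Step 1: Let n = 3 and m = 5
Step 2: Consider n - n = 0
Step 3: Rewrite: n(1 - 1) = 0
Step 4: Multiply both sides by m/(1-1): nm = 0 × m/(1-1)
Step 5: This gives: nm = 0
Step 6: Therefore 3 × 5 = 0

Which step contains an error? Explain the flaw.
Step 4: Multiply both sides by m/(1-1): nm = 0 × m/(1-1)

Step 4 multiplies both sides by m/(1-1). However, 1-1 = 0, so this is multiplication by m/0, which is undefined. We cannot multiply by an undefined expression.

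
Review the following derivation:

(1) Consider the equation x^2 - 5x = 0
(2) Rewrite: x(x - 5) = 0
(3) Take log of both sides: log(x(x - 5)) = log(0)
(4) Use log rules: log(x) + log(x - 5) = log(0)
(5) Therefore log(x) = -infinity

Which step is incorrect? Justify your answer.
Step 3: Take log of both sides: log(x(x - 5)) = log(0)

Step 3 takes the logarithm of both sides, resulting in log(0) on the right side. The logarithm is only defined for positive numbers; log(0) is undefined (approaches negative infinity). This operation is invalid.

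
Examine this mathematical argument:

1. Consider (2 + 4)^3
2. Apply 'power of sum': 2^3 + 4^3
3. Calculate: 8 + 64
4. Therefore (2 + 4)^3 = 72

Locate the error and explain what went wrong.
Step 2: Apply 'power of sum': 2^3 + 4^3

Step 2 incorrectly applies a non-existent rule '(a+b)^n = a^n + b^n'. This is false in general. The correct expansion uses the binomial theorem. The actual value is (2 + 4)^3 = 6^3 = 216, not 72.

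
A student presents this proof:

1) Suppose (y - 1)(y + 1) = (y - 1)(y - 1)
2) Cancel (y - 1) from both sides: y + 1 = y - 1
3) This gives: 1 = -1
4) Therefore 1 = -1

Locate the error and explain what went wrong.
Step 2: Cancel (y - 1) from both sides: y + 1 = y - 1

Step 2 cancels (y - 1) from both sides. This is only valid if (y - 1) ≠ 0, i.e., y ≠ 1. When y = 1, both sides equal zero regardless of the other factors. The correct approach requires considering y = 1 as a separate case.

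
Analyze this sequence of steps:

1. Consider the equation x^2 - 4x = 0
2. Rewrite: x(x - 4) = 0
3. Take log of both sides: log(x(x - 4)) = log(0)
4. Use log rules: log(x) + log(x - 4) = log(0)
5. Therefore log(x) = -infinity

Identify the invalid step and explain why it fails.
Step 3: Take log of both sides: log(x(x - 4)) = log(0)

Step 3 takes the logarithm of both sides, resulting in log(0) on the right side. The logarithm is only defined for positive numbers; log(0) is undefined (approaches negative infinity). This operation is invalid.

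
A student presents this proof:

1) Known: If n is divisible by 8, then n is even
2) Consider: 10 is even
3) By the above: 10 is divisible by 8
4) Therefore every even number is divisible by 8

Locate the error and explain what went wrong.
Step 3: By the above: 10 is divisible by 8

Step 3 commits the fallacy of affirming the consequent. The known fact 'divisible by 8 → even' does NOT imply 'even → divisible by 8'. That would be the converse, which is false. For example, 10 is even but 10 ÷ 8 = 1.25, which is not an integer.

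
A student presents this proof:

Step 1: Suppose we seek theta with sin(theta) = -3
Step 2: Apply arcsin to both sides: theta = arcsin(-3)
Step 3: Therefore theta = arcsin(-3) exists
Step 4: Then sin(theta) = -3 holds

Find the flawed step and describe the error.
Step 2: Apply arcsin to both sides: theta = arcsin(-3)

Step 2 applies arcsin to -3. However, arcsin(x) is only defined for x in [-1, 1] because sin(theta) can only produce values in that range. Since |-3| > 1, arcsin(-3) is undefined. There is no angle whose sine equals -3.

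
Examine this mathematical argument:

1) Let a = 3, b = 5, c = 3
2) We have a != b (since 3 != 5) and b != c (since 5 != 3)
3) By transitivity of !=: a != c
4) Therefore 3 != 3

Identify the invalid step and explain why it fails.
Step 3: By transitivity of !=: a != c

Step 3 incorrectly applies transitivity to the '!=' relation. Transitivity states: if a R b and b R c, then a R c. However, '!=' is not transitive. Counterexample: 3 != 5 and 5 != 3, but 3 = 3 (both equal 3). Transitivity holds for relations like <, <=, =, but not for !=.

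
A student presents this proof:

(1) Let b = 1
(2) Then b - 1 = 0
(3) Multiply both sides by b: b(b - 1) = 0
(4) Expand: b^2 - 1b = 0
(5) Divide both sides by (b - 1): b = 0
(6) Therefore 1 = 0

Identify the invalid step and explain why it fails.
Step 5: Divide both sides by (b - 1): b = 0

Step 5 divides both sides by (b - 1). However, since b = 1, we have (b - 1) = 0. Division by zero is undefined, making this step invalid.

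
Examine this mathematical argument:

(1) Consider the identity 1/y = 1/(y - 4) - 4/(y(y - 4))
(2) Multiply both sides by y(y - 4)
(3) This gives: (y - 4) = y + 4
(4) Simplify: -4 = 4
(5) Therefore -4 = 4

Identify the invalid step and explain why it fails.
Step 3: This gives: (y - 4) = y + 4

Step 3 makes a sign error when clearing denominators. Multiplying -4/(y(y - 4)) by y(y - 4) gives -4, not +4. The correct result is (y - 4) = y - 4, which is trivially true, not (y - 4) = y + 4. (Step 1 is a valid identity: 1/(y - 4) - 4/(y(y - 4)) = (y - 4)/(y(y - 4)) = 1/y.)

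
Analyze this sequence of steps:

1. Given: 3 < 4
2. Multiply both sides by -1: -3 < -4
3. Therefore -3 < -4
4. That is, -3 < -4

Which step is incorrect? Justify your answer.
Step 2: Multiply both sides by -1: -3 < -4

Step 2 multiplies both sides by -1 but fails to reverse the inequality sign. When multiplying (or dividing) an inequality by a negative number, the direction must be reversed. Since 3 < 4, we should get -3 > -4, i.e., -3 > -4.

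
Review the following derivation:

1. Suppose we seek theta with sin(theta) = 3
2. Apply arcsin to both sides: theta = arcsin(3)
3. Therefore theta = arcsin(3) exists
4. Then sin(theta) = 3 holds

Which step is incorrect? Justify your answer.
Step 2: Apply arcsin to both sides: theta = arcsin(3)

Step 2 applies arcsin to 3. However, arcsin(x) is only defined for x in [-1, 1] because sin(theta) can only produce values in that range. Since |3| > 1, arcsin(3) is undefined. There is no angle whose sine equals 3.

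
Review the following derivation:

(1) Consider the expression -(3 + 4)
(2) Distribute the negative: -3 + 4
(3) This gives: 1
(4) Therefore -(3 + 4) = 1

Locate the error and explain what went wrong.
Step 2: Distribute the negative: -3 + 4

Step 2 incorrectly distributes the negative sign. The correct distribution is -(3 + 4) = -3 - 4 = -7. The negative must be applied to both terms, not just the first. The error treats -(3 + 4) as -3 + 4, which equals 1 instead of -7.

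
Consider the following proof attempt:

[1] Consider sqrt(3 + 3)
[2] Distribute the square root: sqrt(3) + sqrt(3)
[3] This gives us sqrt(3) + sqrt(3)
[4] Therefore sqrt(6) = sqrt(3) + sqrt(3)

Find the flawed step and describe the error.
Step 2: Distribute the square root: sqrt(3) + sqrt(3)

Step 2 incorrectly 'distributes' the square root over addition. The square root function does not distribute: sqrt(a + b) ≠ sqrt(a) + sqrt(b). In fact, sqrt(3 + 3) = sqrt(6) ≈ 2.4495, while sqrt(3) + sqrt(3) ≈ 3.4641.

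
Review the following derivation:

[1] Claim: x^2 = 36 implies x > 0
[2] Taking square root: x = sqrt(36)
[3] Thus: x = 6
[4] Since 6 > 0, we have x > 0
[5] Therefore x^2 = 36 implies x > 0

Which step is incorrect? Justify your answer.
Step 2: Taking square root: x = sqrt(36)

Step 2 takes the square root and assumes the positive root only. The equation x^2 = 36 actually has two solutions: x = 6 and x = -6. The proof silently assumes x > 0 without justification, then uses this assumption to conclude x > 0, which is circular. The counterexample x = -6 shows the claim is false.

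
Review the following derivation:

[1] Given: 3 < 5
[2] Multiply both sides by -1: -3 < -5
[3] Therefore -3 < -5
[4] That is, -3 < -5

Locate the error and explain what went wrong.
Step 2: Multiply both sides by -1: -3 < -5

Step 2 multiplies both sides by -1 but fails to reverse the inequality sign. When multiplying (or dividing) an inequality by a negative number, the direction must be reversed. Since 3 < 5, we should get -3 > -5, i.e., -3 > -5.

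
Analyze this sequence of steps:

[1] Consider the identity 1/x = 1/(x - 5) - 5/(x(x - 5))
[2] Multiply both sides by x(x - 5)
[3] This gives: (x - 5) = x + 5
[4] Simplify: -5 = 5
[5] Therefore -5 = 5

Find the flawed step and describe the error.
Step 3: This gives: (x - 5) = x + 5

Step 3 makes a sign error when clearing denominators. Multiplying -5/(x(x - 5)) by x(x - 5) gives -5, not +5. The correct result is (x - 5) = x - 5, which is trivially true, not (x - 5) = x + 5. (Step 1 is a valid identity: 1/(x - 5) - 5/(x(x - 5)) = (x - 5)/(x(x - 5)) = 1/x.)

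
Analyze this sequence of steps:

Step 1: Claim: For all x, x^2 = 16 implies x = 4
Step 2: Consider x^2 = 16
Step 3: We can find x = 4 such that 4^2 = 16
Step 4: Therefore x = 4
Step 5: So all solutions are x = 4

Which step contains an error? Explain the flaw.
Step 4: Therefore x = 4

Step 4 incorrectly concludes that x = 4 is the only solution. The proof shows that x = 4 is A solution (existence), but does not show it is the ONLY solution (uniqueness). In fact, x = -4 is also a solution since (-4)^2 = 16. Finding one solution doesn't prove there are no others.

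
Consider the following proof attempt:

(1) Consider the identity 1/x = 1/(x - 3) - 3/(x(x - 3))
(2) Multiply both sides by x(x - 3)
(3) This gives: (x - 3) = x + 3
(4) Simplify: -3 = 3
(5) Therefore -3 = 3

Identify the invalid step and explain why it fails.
Step 3: This gives: (x - 3) = x + 3

Step 3 makes a sign error when clearing denominators. Multiplying -3/(x(x - 3)) by x(x - 3) gives -3, not +3. The correct result is (x - 3) = x - 3, which is trivially true, not (x - 3) = x + 3. (Step 1 is a valid identity: 1/(x - 3) - 3/(x(x - 3)) = (x - 3)/(x(x - 3)) = 1/x.)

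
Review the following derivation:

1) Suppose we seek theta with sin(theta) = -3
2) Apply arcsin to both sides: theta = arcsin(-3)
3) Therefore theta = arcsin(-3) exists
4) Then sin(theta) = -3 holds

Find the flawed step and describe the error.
Step 2: Apply arcsin to both sides: theta = arcsin(-3)

Step 2 applies arcsin to -3. However, arcsin(x) is only defined for x in [-1, 1] because sin(theta) can only produce values in that range. Since |-3| > 1, arcsin(-3) is undefined. There is no angle whose sine equals -3.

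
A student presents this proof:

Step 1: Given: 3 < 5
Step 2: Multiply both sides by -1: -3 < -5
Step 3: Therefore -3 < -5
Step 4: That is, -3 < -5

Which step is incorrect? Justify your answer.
Step 2: Multiply both sides by -1: -3 < -5

Step 2 multiplies both sides by -1 but fails to reverse the inequality sign. When multiplying (or dividing) an inequality by a negative number, the direction must be reversed. Since 3 < 5, we should get -3 > -5, i.e., -3 > -5.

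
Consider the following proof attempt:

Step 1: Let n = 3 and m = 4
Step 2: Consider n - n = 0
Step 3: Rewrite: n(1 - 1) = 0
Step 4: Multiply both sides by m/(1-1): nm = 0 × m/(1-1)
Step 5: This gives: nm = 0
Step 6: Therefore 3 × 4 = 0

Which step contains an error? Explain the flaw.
Step 4: Multiply both sides by m/(1-1): nm = 0 × m/(1-1)

Step 4 multiplies both sides by m/(1-1). However, 1-1 = 0, so this is multiplication by m/0, which is undefined. We cannot multiply by an undefined expression.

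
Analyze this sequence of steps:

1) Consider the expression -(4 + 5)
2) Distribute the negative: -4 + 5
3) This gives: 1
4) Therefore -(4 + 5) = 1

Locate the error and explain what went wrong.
Step 2: Distribute the negative: -4 + 5

Step 2 incorrectly distributes the negative sign. The correct distribution is -(4 + 5) = -4 - 5 = -9. The negative must be applied to both terms, not just the first. The error treats -(4 + 5) as -4 + 5, which equals 1 instead of -9.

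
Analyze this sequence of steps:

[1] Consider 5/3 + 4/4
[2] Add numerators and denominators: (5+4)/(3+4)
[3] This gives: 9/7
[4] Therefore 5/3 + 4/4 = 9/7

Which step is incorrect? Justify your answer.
Step 2: Add numerators and denominators: (5+4)/(3+4)

Step 2 incorrectly adds fractions by separately adding numerators and denominators. This is wrong. The correct method requires a common denominator: 5/3 + 4/4 = (5×4 + 4×3)/(3×4) = 32/12 = 8/3. The method used gives 9/7, which is different.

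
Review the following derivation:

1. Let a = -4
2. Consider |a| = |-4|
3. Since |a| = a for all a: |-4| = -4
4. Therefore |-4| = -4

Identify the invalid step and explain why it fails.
Step 3: Since |a| = a for all a: |-4| = -4

Step 3 incorrectly states that |a| = a for all a. The correct definition is |a| = a when a >= 0, and |a| = -a when a < 0. Since -4 < 0, we have |-4| = -(-4) = 4, not -4.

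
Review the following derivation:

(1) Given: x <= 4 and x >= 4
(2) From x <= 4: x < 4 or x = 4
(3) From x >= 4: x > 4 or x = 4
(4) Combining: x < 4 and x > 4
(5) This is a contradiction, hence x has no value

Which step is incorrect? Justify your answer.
Step 4: Combining: x < 4 and x > 4

Step 4 incorrectly combines the conditions. From x <= 4 and x >= 4, the intersection is x = 4. The error treats the 'or' cases as 'and' requirements. The correct conclusion is that x = 4 is the unique solution, not that no solution exists.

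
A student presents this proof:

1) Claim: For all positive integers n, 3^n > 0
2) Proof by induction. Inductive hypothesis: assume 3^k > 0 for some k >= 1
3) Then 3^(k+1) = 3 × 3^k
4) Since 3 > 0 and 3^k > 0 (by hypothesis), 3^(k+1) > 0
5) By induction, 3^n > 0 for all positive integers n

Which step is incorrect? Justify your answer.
Step 5: By induction, 3^n > 0 for all positive integers n

Step 5 concludes the proof by induction, but no base case was ever established. A valid induction proof requires: (1) a base case proving 3^1 > 0, and (2) an inductive step showing IF 3^k > 0 THEN 3^(k+1) > 0. Steps 2-4 correctly establish the inductive step, but without the base case the conclusion in step 5 does not follow.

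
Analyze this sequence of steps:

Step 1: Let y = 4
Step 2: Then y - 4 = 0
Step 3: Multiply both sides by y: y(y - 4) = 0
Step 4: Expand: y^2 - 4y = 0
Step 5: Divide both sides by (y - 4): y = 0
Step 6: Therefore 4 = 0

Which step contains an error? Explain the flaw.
Step 5: Divide both sides by (y - 4): y = 0

Step 5 divides both sides by (y - 4). However, since y = 4, we have (y - 4) = 0. Division by zero is undefined, making this step invalid.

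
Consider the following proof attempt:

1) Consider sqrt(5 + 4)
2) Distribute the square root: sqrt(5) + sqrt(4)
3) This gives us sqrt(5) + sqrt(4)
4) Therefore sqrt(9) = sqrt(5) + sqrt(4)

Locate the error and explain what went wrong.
Step 2: Distribute the square root: sqrt(5) + sqrt(4)

Step 2 incorrectly 'distributes' the square root over addition. The square root function does not distribute: sqrt(a + b) ≠ sqrt(a) + sqrt(b). In fact, sqrt(5 + 4) = sqrt(9) ≈ 3.0000, while sqrt(5) + sqrt(4) ≈ 4.2361.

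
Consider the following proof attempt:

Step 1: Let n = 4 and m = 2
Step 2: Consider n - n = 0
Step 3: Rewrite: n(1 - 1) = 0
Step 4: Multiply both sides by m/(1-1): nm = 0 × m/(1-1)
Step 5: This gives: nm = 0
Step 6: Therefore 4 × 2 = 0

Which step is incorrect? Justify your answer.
Step 4: Multiply both sides by m/(1-1): nm = 0 × m/(1-1)

Step 4 multiplies both sides by m/(1-1). However, 1-1 = 0, so this is multiplication by m/0, which is undefined. We cannot multiply by an undefined expression.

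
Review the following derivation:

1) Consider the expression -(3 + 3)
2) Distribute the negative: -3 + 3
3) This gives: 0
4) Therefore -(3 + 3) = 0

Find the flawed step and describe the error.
Step 2: Distribute the negative: -3 + 3

Step 2 incorrectly distributes the negative sign. The correct distribution is -(3 + 3) = -3 - 3 = -6. The negative must be applied to both terms, not just the first. The error treats -(3 + 3) as -3 + 3, which equals 0 instead of -6.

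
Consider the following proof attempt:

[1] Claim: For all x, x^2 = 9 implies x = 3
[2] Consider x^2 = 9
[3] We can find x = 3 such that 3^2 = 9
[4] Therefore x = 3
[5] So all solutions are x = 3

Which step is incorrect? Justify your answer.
Step 4: Therefore x = 3

Step 4 incorrectly concludes that x = 3 is the only solution. The proof shows that x = 3 is A solution (existence), but does not show it is the ONLY solution (uniqueness). In fact, x = -3 is also a solution since (-3)^2 = 9. Finding one solution doesn't prove there are no others.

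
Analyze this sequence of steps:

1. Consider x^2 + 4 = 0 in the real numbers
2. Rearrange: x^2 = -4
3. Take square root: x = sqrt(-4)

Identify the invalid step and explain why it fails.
Step 3: Take square root: x = sqrt(-4)

Step 3 takes the square root of -4, which is negative. In the real number system, the square root of a negative number is undefined. The equation x^2 + 4 = 0 has no real solutions. Square roots of negative numbers only exist in the complex numbers.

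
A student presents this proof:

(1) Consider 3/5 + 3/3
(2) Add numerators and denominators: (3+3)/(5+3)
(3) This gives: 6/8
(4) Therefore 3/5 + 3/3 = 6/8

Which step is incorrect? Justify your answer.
Step 2: Add numerators and denominators: (3+3)/(5+3)

Step 2 incorrectly adds fractions by separately adding numerators and denominators. This is wrong. The correct method requires a common denominator: 3/5 + 3/3 = (3×3 + 3×5)/(5×3) = 24/15 = 8/5. The method used gives 6/8, which is different.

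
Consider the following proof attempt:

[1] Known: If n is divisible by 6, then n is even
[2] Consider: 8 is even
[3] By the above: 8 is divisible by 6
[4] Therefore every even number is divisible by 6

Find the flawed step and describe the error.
Step 3: By the above: 8 is divisible by 6

Step 3 commits the fallacy of affirming the consequent. The known fact 'divisible by 6 → even' does NOT imply 'even → divisible by 6'. That would be the converse, which is false. For example, 8 is even but 8 ÷ 6 = 1.33, which is not an integer.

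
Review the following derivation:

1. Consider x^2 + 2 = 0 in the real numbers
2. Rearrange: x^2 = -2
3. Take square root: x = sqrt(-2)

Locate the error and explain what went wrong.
Step 3: Take square root: x = sqrt(-2)

Step 3 takes the square root of -2, which is negative. In the real number system, the square root of a negative number is undefined. The equation x^2 + 2 = 0 has no real solutions. Square roots of negative numbers only exist in the complex numbers.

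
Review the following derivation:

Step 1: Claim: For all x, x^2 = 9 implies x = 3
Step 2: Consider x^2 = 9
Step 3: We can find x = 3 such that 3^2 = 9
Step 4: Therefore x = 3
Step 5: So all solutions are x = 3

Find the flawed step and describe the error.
Step 4: Therefore x = 3

Step 4 incorrectly concludes that x = 3 is the only solution. The proof shows that x = 3 is A solution (existence), but does not show it is the ONLY solution (uniqueness). In fact, x = -3 is also a solution since (-3)^2 = 9. Finding one solution doesn't prove there are no others.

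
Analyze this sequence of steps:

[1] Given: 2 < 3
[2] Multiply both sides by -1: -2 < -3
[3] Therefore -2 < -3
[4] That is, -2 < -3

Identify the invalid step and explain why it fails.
Step 2: Multiply both sides by -1: -2 < -3

Step 2 multiplies both sides by -1 but fails to reverse the inequality sign. When multiplying (or dividing) an inequality by a negative number, the direction must be reversed. Since 2 < 3, we should get -2 > -3, i.e., -2 > -3.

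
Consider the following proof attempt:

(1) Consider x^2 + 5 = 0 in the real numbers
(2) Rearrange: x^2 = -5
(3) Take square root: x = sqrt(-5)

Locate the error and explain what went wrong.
Step 3: Take square root: x = sqrt(-5)

Step 3 takes the square root of -5, which is negative. In the real number system, the square root of a negative number is undefined. The equation x^2 + 5 = 0 has no real solutions. Square roots of negative numbers only exist in the complex numbers.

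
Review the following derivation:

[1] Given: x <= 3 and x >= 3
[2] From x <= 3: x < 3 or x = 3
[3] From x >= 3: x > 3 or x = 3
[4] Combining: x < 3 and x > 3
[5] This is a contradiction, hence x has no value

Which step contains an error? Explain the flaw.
Step 4: Combining: x < 3 and x > 3

Step 4 incorrectly combines the conditions. From x <= 3 and x >= 3, the intersection is x = 3. The error treats the 'or' cases as 'and' requirements. The correct conclusion is that x = 3 is the unique solution, not that no solution exists.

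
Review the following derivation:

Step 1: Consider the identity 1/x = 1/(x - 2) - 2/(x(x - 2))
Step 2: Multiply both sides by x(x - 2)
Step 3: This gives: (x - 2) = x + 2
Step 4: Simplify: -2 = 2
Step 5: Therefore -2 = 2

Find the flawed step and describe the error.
Step 3: This gives: (x - 2) = x + 2

Step 3 makes a sign error when clearing denominators. Multiplying -2/(x(x - 2)) by x(x - 2) gives -2, not +2. The correct result is (x - 2) = x - 2, which is trivially true, not (x - 2) = x + 2. (Step 1 is a valid identity: 1/(x - 2) - 2/(x(x - 2)) = (x - 2)/(x(x - 2)) = 1/x.)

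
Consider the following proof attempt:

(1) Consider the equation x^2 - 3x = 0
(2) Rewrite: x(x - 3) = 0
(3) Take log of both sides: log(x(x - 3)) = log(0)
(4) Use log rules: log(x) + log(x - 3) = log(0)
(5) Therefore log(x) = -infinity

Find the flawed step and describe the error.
Step 3: Take log of both sides: log(x(x - 3)) = log(0)

Step 3 takes the logarithm of both sides, resulting in log(0) on the right side. The logarithm is only defined for positive numbers; log(0) is undefined (approaches negative infinity). This operation is invalid.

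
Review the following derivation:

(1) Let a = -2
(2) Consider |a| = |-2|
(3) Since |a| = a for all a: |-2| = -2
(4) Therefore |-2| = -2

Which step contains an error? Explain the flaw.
Step 3: Since |a| = a for all a: |-2| = -2

Step 3 incorrectly states that |a| = a for all a. The correct definition is |a| = a when a >= 0, and |a| = -a when a < 0. Since -2 < 0, we have |-2| = -(-2) = 2, not -2.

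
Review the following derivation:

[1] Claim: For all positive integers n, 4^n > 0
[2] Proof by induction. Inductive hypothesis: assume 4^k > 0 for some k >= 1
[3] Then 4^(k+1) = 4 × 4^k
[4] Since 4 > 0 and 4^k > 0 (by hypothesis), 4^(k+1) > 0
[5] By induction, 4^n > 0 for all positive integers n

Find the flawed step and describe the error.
Step 5: By induction, 4^n > 0 for all positive integers n

Step 5 concludes the proof by induction, but no base case was ever established. A valid induction proof requires: (1) a base case proving 4^1 > 0, and (2) an inductive step showing IF 4^k > 0 THEN 4^(k+1) > 0. Steps 2-4 correctly establish the inductive step, but without the base case the conclusion in step 5 does not follow.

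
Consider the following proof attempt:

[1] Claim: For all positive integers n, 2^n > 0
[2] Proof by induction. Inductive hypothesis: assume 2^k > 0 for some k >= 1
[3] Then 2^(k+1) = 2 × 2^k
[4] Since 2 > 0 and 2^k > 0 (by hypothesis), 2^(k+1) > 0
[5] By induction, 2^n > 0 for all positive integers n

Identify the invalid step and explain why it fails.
Step 5: By induction, 2^n > 0 for all positive integers n

Step 5 concludes the proof by induction, but no base case was ever established. A valid induction proof requires: (1) a base case proving 2^1 > 0, and (2) an inductive step showing IF 2^k > 0 THEN 2^(k+1) > 0. Steps 2-4 correctly establish the inductive step, but without the base case the conclusion in step 5 does not follow.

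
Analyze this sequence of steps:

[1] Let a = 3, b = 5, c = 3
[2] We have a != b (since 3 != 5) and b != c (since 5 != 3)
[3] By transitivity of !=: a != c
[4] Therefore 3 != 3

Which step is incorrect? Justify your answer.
Step 3: By transitivity of !=: a != c

Step 3 incorrectly applies transitivity to the '!=' relation. Transitivity states: if a R b and b R c, then a R c. However, '!=' is not transitive. Counterexample: 3 != 5 and 5 != 3, but 3 = 3 (both equal 3). Transitivity holds for relations like <, <=, =, but not for !=.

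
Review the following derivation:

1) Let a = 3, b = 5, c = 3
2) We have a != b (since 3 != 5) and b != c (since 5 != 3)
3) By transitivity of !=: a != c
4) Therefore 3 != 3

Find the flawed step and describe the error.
Step 3: By transitivity of !=: a != c

Step 3 incorrectly applies transitivity to the '!=' relation. Transitivity states: if a R b and b R c, then a R c. However, '!=' is not transitive. Counterexample: 3 != 5 and 5 != 3, but 3 = 3 (both equal 3). Transitivity holds for relations like <, <=, =, but not for !=.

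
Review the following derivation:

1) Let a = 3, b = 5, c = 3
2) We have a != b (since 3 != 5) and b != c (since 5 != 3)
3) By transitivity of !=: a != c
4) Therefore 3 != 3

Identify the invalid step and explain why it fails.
Step 3: By transitivity of !=: a != c

Step 3 incorrectly applies transitivity to the '!=' relation. Transitivity states: if a R b and b R c, then a R c. However, '!=' is not transitive. Counterexample: 3 != 5 and 5 != 3, but 3 = 3 (both equal 3). Transitivity holds for relations like <, <=, =, but not for !=.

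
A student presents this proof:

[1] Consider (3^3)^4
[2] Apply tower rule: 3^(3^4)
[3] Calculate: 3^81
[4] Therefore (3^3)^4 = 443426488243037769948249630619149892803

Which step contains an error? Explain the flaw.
Step 2: Apply tower rule: 3^(3^4)

Step 2 incorrectly states that (a^b)^c = a^(b^c). The correct rule is (a^b)^c = a^(b×c). The actual value is (3^3)^4 = 3^12 = 531441, not 3^81 = 443426488243037769948249630619149892803.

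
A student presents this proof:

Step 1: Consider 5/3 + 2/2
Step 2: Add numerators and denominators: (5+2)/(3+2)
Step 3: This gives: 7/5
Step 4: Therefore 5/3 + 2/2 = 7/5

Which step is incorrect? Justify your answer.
Step 2: Add numerators and denominators: (5+2)/(3+2)

Step 2 incorrectly adds fractions by separately adding numerators and denominators. This is wrong. The correct method requires a common denominator: 5/3 + 2/2 = (5×2 + 2×3)/(3×2) = 16/6 = 8/3. The method used gives 7/5, which is different.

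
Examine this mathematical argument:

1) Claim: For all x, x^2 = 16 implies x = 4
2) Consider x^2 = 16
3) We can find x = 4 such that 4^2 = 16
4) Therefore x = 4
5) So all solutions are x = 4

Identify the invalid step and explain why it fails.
Step 4: Therefore x = 4

Step 4 incorrectly concludes that x = 4 is the only solution. The proof shows that x = 4 is A solution (existence), but does not show it is the ONLY solution (uniqueness). In fact, x = -4 is also a solution since (-4)^2 = 16. Finding one solution doesn't prove there are no others.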